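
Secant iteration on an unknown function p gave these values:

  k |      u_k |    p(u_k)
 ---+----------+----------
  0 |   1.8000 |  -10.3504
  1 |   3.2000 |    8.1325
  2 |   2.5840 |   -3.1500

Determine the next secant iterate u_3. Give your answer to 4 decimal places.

u_3 = 2.5840 − (-3.1500)·(2.5840 − 3.2000) / (-3.1500 − 8.1325)
   = 2.5840 − (1.940400)/(-11.282500) = 2.755983

2.7560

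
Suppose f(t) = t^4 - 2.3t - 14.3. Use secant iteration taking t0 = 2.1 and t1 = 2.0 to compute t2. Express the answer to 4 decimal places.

2.0901

f(2.1) = 0.318100, f(2.0) = -2.900000
t2 = 2.000000 − (-2.900000)·(2.000000 − 2.100000) / (-2.900000 − 0.318100) = 2.000000 − (0.290000)/(-3.218100) = 2.090115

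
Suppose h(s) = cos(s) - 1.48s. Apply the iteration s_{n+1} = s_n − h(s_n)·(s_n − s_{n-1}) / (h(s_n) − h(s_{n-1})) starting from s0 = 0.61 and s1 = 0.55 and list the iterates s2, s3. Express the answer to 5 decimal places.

0.56900, 0.56916

h(0.61) = -0.0831520, h(0.55) = 0.0385245
s2 = 0.5500000 − 0.0385245·(0.5500000 − 0.6100000) / (0.0385245 − (-0.0831520)) = 0.5500000 − (-0.0023115)/(0.1216765) = 0.5689969
h(0.5689969) = 0.0003265
s3 = 0.5689969 − 0.0003265·(0.5689969 − 0.5500000) / (0.0003265 − 0.0385245) = 0.5689969 − (0.0000062)/(-0.0381980) = 0.5691592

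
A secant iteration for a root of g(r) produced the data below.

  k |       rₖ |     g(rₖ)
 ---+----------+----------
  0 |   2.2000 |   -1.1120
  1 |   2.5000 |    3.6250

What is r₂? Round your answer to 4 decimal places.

r₂ = 2.5000 − 3.6250·(2.5000 − 2.2000) / (3.6250 − (-1.1120))
   = 2.5000 − (1.087500)/(4.737000) = 2.270424

2.2704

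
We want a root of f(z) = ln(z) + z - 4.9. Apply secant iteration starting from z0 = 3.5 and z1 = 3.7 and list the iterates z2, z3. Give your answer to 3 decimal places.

f(3.5) = -0.14724, f(3.7) = 0.10833
z2 = 3.70000 − 0.10833·(3.70000 − 3.50000) / (0.10833 − (-0.14724)) = 3.70000 − (0.02167)/(0.25557) = 3.61522
f(3.61522) = 0.00038
z3 = 3.61522 − 0.00038·(3.61522 − 3.70000) / (0.00038 − 0.10833) = 3.61522 − (-0.00003)/(-0.10796) = 3.61493

3.615, 3.615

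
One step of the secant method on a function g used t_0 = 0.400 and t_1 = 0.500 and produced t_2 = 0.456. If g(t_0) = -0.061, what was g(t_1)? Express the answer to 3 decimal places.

0.048

The secant line through (0.400, -0.061) and (0.500, g(t_1)) crosses zero at t_2 = 0.456.
So (0.400, -0.061), (0.500, g(t_1)), (0.456, 0) are collinear:
g(t_1) = -0.061 · (0.500 − 0.456) / (0.400 − 0.456) = -0.061 · (0.04400)/(-0.05600) = 0.04793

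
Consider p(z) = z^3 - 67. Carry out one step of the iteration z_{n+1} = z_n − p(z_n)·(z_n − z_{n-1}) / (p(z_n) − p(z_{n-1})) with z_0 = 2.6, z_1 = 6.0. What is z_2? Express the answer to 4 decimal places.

p(2.6) = -49.424000, p(6.0) = 149.000000
z_2 = 6.000000 − 149.000000·(6.000000 − 2.600000) / (149.000000 − (-49.424000)) = 6.000000 − (506.600000)/(198.424000) = 3.446881

3.4469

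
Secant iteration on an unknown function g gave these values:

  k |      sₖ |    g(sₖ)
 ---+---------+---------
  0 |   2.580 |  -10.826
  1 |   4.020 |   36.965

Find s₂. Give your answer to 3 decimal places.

2.906

s₂ = 4.020 − 36.965·(4.020 − 2.580) / (36.965 − (-10.826))
   = 4.020 − (53.22960)/(47.79100) = 2.90620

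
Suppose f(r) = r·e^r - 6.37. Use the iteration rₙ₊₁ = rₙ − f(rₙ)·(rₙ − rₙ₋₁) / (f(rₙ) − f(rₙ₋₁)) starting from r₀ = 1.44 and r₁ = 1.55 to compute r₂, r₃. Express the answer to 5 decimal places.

f(1.44) = -0.2921980, f(1.55) = 0.9327788
r₂ = 1.5500000 − 0.9327788·(1.5500000 − 1.4400000) / (0.9327788 − (-0.2921980)) = 1.5500000 − (0.1026057)/(1.2249768) = 1.4662387
f(1.4662387) = -0.0169241
r₃ = 1.4662387 − (-0.0169241)·(1.4662387 − 1.5500000) / (-0.0169241 − 0.9327788) = 1.4662387 − (0.0014176)/(-0.9497029) = 1.4677313

1.46624, 1.46773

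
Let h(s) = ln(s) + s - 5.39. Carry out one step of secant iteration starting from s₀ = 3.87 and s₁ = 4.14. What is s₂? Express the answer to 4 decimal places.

h(3.87) = -0.166745, h(4.14) = 0.170696
s₂ = 4.140000 − 0.170696·(4.140000 − 3.870000) / (0.170696 − (-0.166745)) = 4.140000 − (0.046088)/(0.337441) = 4.003420

4.0034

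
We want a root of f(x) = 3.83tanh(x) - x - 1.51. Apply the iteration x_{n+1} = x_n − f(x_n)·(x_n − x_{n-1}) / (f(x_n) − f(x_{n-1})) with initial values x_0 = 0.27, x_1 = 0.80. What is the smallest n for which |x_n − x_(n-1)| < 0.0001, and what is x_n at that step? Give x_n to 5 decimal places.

n = 6, x_n = 0.63163

f(0.27) = -0.7703169, f(0.80) = 0.2332608
x_2 = 0.8000000 − 0.2332608·(0.5300000)/(1.0035777) = 0.6768125;  |Δ| = 0.1231875
f(0.6768125) = 0.0707552
x_3 = 0.6768125 − 0.0707552·(-0.1231875)/(-0.1625056) = 0.6231764;  |Δ| = 0.0536361
f(0.6231764) = -0.0139005
x_4 = 0.6231764 − (-0.0139005)·(-0.0536361)/(-0.0846557) = 0.6319835;  |Δ| = 0.0088070
f(0.6319835) = 0.0005816
x_5 = 0.6319835 − 0.0005816·(0.0088070)/(0.0144821) = 0.6316298;  |Δ| = 0.0003537
f(0.6316298) = 0.0000044
x_6 = 0.6316298 − 0.0000044·(-0.0003537)/(-0.0005772) = 0.6316271;  |Δ| = 0.0000027
|x_6 − x_5| = 0.0000027 < 0.0001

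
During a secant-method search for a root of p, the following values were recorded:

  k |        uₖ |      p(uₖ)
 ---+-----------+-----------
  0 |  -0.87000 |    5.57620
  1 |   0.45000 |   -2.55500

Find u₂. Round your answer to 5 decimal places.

u₂ = 0.45000 − (-2.55500)·(0.45000 − (-0.87000)) / (-2.55500 − 5.57620)
   = 0.45000 − (-3.3726000)/(-8.1312000) = 0.0352273

0.03523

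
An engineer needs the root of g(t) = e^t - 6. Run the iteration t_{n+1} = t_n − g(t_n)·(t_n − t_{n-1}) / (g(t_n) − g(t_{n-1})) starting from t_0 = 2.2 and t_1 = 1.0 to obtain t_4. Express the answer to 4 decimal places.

1.7852

g(2.2) = 3.025013, g(1.0) = -3.281718
t_2 = 1.000000 − (-3.281718)·(1.000000 − 2.200000) / (-3.281718 − 3.025013) = 1.000000 − (3.938062)/(-6.306732) = 1.624422
g(1.624422) = -0.924516
t_3 = 1.624422 − (-0.924516)·(1.624422 − 1.000000) / (-0.924516 − (-3.281718)) = 1.624422 − (-0.577288)/(2.357203) = 1.869326
g(1.869326) = 0.483923
t_4 = 1.869326 − 0.483923·(1.869326 − 1.624422) / (0.483923 − (-0.924516)) = 1.869326 − (0.118515)/(1.408439) = 1.785180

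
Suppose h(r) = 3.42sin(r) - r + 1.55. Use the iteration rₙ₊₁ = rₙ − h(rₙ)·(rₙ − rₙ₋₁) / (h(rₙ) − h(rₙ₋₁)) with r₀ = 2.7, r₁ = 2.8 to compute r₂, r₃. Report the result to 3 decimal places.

h(2.7) = 0.31164, h(2.8) = -0.10434
r₂ = 2.80000 − (-0.10434)·(2.80000 − 2.70000) / (-0.10434 − 0.31164) = 2.80000 − (-0.01043)/(-0.41598) = 2.77492
h(2.77492) = 0.00120
r₃ = 2.77492 − 0.00120·(2.77492 − 2.80000) / (0.00120 − (-0.10434)) = 2.77492 − (-0.00003)/(0.10554) = 2.77520

2.775, 2.775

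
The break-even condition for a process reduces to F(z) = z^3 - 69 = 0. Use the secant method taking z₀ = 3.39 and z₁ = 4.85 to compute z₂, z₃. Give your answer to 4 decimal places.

F(3.39) = -30.041781, F(4.85) = 45.084125
z₂ = 4.850000 − 45.084125·(4.850000 − 3.390000) / (45.084125 − (-30.041781)) = 4.850000 − (65.822822)/(75.125906) = 3.973833
F(3.973833) = -6.247807
z₃ = 3.973833 − (-6.247807)·(3.973833 − 4.850000) / (-6.247807 − 45.084125) = 3.973833 − (5.474120)/(-51.331932) = 4.080475

3.9738, 4.0805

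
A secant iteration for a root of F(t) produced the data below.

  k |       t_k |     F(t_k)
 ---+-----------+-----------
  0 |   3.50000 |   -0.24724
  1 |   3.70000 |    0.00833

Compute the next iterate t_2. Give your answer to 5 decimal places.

t_2 = 3.70000 − 0.00833·(3.70000 − 3.50000) / (0.00833 − (-0.24724))
   = 3.70000 − (0.0016660)/(0.2555700) = 3.6934812

3.69348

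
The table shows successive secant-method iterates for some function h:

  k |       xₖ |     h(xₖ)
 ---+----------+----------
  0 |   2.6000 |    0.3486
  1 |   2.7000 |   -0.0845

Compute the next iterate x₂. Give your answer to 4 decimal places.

x₂ = 2.7000 − (-0.0845)·(2.7000 − 2.6000) / (-0.0845 − 0.3486)
   = 2.7000 − (-0.008450)/(-0.433100) = 2.680489

2.6805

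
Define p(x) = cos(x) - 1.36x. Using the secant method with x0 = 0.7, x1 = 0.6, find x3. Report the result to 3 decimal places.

p(0.7) = -0.18716, p(0.6) = 0.00934
x2 = 0.60000 − 0.00934·(0.60000 − 0.70000) / (0.00934 − (-0.18716)) = 0.60000 − (-0.00093)/(0.19649) = 0.60475
p(0.60475) = 0.00018
x3 = 0.60475 − 0.00018·(0.60475 − 0.60000) / (0.00018 − 0.00934) = 0.60475 − (0.00000)/(-0.00915) = 0.60485

0.605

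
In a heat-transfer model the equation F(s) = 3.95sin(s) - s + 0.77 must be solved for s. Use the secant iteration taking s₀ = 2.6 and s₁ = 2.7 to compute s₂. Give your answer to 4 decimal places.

F(2.6) = 0.206230, F(2.7) = -0.241849
s₂ = 2.700000 − (-0.241849)·(2.700000 − 2.600000) / (-0.241849 − 0.206230) = 2.700000 − (-0.024185)/(-0.448080) = 2.646025

2.6460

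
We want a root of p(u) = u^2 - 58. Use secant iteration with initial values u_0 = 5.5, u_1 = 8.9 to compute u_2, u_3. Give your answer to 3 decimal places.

7.427, 7.601

p(5.5) = -27.75000, p(8.9) = 21.21000
u_2 = 8.90000 − 21.21000·(8.90000 − 5.50000) / (21.21000 − (-27.75000)) = 8.90000 − (72.11400)/(48.96000) = 7.42708
p(7.42708) = -2.83843
u_3 = 7.42708 − (-2.83843)·(7.42708 − 8.90000) / (-2.83843 − 21.21000) = 7.42708 − (4.18078)/(-24.04843) = 7.60093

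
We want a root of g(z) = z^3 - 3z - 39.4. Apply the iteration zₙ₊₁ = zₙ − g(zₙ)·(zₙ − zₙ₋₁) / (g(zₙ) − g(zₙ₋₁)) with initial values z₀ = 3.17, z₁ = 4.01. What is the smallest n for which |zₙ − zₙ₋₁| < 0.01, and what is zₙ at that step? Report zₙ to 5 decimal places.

g(3.17) = -17.0549870, g(4.01) = 13.0512010
z₂ = 4.0100000 − 13.0512010·(0.8400000)/(30.1061880) = 3.6458553;  |Δ| = 0.3641447
g(3.6458553) = -1.8759062
z₃ = 3.6458553 − (-1.8759062)·(-0.3641447)/(-14.9271072) = 3.6916178;  |Δ| = 0.0457625
g(3.6916178) = -0.1653322
z₄ = 3.6916178 − (-0.1653322)·(0.0457625)/(1.7105740) = 3.6960409;  |Δ| = 0.0044231
|z₄ − z₃| = 0.0044231 < 0.01

n = 4, zₙ = 3.69604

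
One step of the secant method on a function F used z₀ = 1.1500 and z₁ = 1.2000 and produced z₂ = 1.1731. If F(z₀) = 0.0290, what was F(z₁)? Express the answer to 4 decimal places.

-0.0338

The secant line through (1.1500, 0.0290) and (1.2000, F(z₁)) crosses zero at z₂ = 1.1731.
So (1.1500, 0.0290), (1.2000, F(z₁)), (1.1731, 0) are collinear:
F(z₁) = 0.0290 · (1.2000 − 1.1731) / (1.1500 − 1.1731) = 0.0290 · (0.026900)/(-0.023100) = -0.033771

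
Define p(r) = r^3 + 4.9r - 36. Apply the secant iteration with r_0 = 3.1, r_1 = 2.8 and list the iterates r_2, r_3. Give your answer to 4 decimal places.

2.8106, 2.8115

p(3.1) = 8.981000, p(2.8) = -0.328000
r_2 = 2.800000 − (-0.328000)·(2.800000 − 3.100000) / (-0.328000 − 8.981000) = 2.800000 − (0.098400)/(-9.309000) = 2.810570
p(2.810570) = -0.026649
r_3 = 2.810570 − (-0.026649)·(2.810570 − 2.800000) / (-0.026649 − (-0.328000)) = 2.810570 − (-0.000282)/(0.301351) = 2.811505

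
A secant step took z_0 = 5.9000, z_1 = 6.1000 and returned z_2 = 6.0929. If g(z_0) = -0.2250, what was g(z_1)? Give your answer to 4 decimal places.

The secant line through (5.9000, -0.2250) and (6.1000, g(z_1)) crosses zero at z_2 = 6.0929.
So (5.9000, -0.2250), (6.1000, g(z_1)), (6.0929, 0) are collinear:
g(z_1) = -0.2250 · (6.1000 − 6.0929) / (5.9000 − 6.0929) = -0.2250 · (0.007100)/(-0.192900) = 0.008281

0.0083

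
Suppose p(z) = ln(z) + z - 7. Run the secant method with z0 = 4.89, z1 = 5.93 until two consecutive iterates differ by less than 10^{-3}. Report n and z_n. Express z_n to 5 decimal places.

p(4.89) = -0.5228077, p(5.93) = 0.7100242
z2 = 5.9300000 − 0.7100242·(1.0400000)/(1.2328319) = 5.3310334;  |Δ| = 0.5989666
p(5.3310334) = 0.0045785
z3 = 5.3310334 − 0.0045785·(-0.5989666)/(-0.7054458) = 5.3271460;  |Δ| = 0.0038874
p(5.3271460) = -0.0000384
z4 = 5.3271460 − (-0.0000384)·(-0.0038874)/(-0.0046169) = 5.3271783;  |Δ| = 0.0000323
|z4 − z3| = 0.0000323 < 10^{-3}

n = 4, z_n = 5.32718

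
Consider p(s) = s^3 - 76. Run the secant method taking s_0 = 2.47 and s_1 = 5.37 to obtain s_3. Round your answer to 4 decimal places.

p(2.47) = -60.930777, p(5.37) = 78.854153
s_2 = 5.370000 − 78.854153·(5.370000 − 2.470000) / (78.854153 − (-60.930777)) = 5.370000 − (228.677044)/(139.784930) = 3.734079
p(3.734079) = -23.934427
s_3 = 3.734079 − (-23.934427)·(3.734079 − 5.370000) / (-23.934427 − 78.854153) = 3.734079 − (39.154822)/(-102.788580) = 4.115005

4.1150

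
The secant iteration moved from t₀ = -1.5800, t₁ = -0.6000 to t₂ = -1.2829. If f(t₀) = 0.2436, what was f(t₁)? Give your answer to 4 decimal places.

The secant line through (-1.5800, 0.2436) and (-0.6000, f(t₁)) crosses zero at t₂ = -1.2829.
So (-1.5800, 0.2436), (-0.6000, f(t₁)), (-1.2829, 0) are collinear:
f(t₁) = 0.2436 · (-0.6000 − (-1.2829)) / (-1.5800 − (-1.2829)) = 0.2436 · (0.682900)/(-0.297100) = -0.559927

-0.5599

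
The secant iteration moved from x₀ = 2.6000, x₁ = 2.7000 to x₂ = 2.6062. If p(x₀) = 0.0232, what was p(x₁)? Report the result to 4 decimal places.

The secant line through (2.6000, 0.0232) and (2.7000, p(x₁)) crosses zero at x₂ = 2.6062.
So (2.6000, 0.0232), (2.7000, p(x₁)), (2.6062, 0) are collinear:
p(x₁) = 0.0232 · (2.7000 − 2.6062) / (2.6000 − 2.6062) = 0.0232 · (0.093800)/(-0.006200) = -0.350994

-0.3510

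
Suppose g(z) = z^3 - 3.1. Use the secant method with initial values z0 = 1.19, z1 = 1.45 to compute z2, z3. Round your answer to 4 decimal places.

g(1.19) = -1.414841, g(1.45) = -0.051375
z2 = 1.450000 − (-0.051375)·(1.450000 − 1.190000) / (-0.051375 − (-1.414841)) = 1.450000 − (-0.013358)/(1.363466) = 1.459797
g(1.459797) = 0.010836
z3 = 1.459797 − 0.010836·(1.459797 − 1.450000) / (0.010836 − (-0.051375)) = 1.459797 − (0.000106)/(0.062211) = 1.458090

1.4598, 1.4581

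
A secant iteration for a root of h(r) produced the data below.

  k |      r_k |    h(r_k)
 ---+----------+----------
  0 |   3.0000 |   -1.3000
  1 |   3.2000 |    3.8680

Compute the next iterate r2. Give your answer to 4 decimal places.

r2 = 3.2000 − 3.8680·(3.2000 − 3.0000) / (3.8680 − (-1.3000))
   = 3.2000 − (0.773600)/(5.168000) = 3.050310

3.0503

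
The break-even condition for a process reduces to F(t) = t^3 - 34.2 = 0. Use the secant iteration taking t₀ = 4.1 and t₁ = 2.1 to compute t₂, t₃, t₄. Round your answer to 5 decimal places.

2.93604, 3.39918, 3.23086

F(4.1) = 34.7210000, F(2.1) = -24.9390000
t₂ = 2.1000000 − (-24.9390000)·(2.1000000 − 4.1000000) / (-24.9390000 − 34.7210000) = 2.1000000 − (49.8780000)/(-59.6600000) = 2.9360375
F(2.9360375) = -8.8904272
t₃ = 2.9360375 − (-8.8904272)·(2.9360375 − 2.1000000) / (-8.8904272 − (-24.9390000)) = 2.9360375 − (-7.4327309)/(16.0485728) = 3.3991772
F(3.3991772) = 5.0754732
t₄ = 3.3991772 − 5.0754732·(3.3991772 − 2.9360375) / (5.0754732 − (-8.8904272)) = 3.3991772 − (2.3506530)/(13.9659004) = 3.2308635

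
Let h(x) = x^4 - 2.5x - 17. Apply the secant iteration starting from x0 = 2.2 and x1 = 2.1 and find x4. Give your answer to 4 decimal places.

h(2.2) = 0.925600, h(2.1) = -2.801900
x2 = 2.100000 − (-2.801900)·(2.100000 − 2.200000) / (-2.801900 − 0.925600) = 2.100000 − (0.280190)/(-3.727500) = 2.175168
h(2.175168) = -0.052179
x3 = 2.175168 − (-0.052179)·(2.175168 − 2.100000) / (-0.052179 − (-2.801900)) = 2.175168 − (-0.003922)/(2.749721) = 2.176595
h(2.176595) = 0.003032
x4 = 2.176595 − 0.003032·(2.176595 − 2.175168) / (0.003032 − (-0.052179)) = 2.176595 − (0.000004)/(0.055211) = 2.176516

2.1765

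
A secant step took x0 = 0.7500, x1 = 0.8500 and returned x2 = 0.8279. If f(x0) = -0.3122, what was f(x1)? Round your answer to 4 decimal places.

The secant line through (0.7500, -0.3122) and (0.8500, f(x1)) crosses zero at x2 = 0.8279.
So (0.7500, -0.3122), (0.8500, f(x1)), (0.8279, 0) are collinear:
f(x1) = -0.3122 · (0.8500 − 0.8279) / (0.7500 − 0.8279) = -0.3122 · (0.022100)/(-0.077900) = 0.088570

0.0886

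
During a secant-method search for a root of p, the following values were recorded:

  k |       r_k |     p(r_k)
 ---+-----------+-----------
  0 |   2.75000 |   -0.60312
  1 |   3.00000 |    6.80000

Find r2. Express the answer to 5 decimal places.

2.77037

r2 = 3.00000 − 6.80000·(3.00000 − 2.75000) / (6.80000 − (-0.60312))
   = 3.00000 − (1.7000000)/(7.4031200) = 2.7703671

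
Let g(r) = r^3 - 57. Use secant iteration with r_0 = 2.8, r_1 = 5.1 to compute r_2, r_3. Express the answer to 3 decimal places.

3.528, 3.760

g(2.8) = -35.04800, g(5.1) = 75.65100
r_2 = 5.10000 − 75.65100·(5.10000 − 2.80000) / (75.65100 − (-35.04800)) = 5.10000 − (173.99730)/(110.69900) = 3.52819
g(3.52819) = -13.08048
r_3 = 3.52819 − (-13.08048)·(3.52819 − 5.10000) / (-13.08048 − 75.65100) = 3.52819 − (20.55998)/(-88.73148) = 3.75990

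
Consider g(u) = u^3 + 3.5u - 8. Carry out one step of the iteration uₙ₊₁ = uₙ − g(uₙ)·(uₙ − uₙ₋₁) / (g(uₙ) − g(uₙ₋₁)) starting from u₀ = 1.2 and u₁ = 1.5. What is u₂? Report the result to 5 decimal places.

g(1.2) = -2.0720000, g(1.5) = 0.6250000
u₂ = 1.5000000 − 0.6250000·(1.5000000 − 1.2000000) / (0.6250000 − (-2.0720000)) = 1.5000000 − (0.1875000)/(2.6970000) = 1.4304783

1.43048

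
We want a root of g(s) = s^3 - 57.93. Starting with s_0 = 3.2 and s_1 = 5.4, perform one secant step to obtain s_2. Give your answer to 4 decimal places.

g(3.2) = -25.162000, g(5.4) = 99.534000
s_2 = 5.400000 − 99.534000·(5.400000 − 3.200000) / (99.534000 − (-25.162000)) = 5.400000 − (218.974800)/(124.696000) = 3.643931

3.6439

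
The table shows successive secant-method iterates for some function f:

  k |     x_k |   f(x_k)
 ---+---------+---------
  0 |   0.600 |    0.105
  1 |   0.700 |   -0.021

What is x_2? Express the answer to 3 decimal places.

0.683

x_2 = 0.700 − (-0.021)·(0.700 − 0.600) / (-0.021 − 0.105)
   = 0.700 − (-0.00210)/(-0.12600) = 0.68333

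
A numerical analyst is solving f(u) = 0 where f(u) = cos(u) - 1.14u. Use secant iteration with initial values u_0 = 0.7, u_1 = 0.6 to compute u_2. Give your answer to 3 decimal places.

f(0.7) = -0.03316, f(0.6) = 0.14134
u_2 = 0.60000 − 0.14134·(0.60000 − 0.70000) / (0.14134 − (-0.03316)) = 0.60000 − (-0.01413)/(0.17449) = 0.68100

0.681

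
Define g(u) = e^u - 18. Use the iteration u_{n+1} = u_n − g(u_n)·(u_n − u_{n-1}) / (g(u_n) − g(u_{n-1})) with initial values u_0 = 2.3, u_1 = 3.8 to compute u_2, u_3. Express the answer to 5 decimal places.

2.64667, 2.79343

g(2.3) = -8.0258175, g(3.8) = 26.7011845
u_2 = 3.8000000 − 26.7011845·(3.8000000 − 2.3000000) / (26.7011845 − (-8.0258175)) = 3.8000000 − (40.0517767)/(34.7270020) = 2.6466676
g(2.6466676) = -3.8930498
u_3 = 2.6466676 − (-3.8930498)·(2.6466676 − 3.8000000) / (-3.8930498 − 26.7011845) = 2.6466676 − (4.4899805)/(-30.5942343) = 2.7934266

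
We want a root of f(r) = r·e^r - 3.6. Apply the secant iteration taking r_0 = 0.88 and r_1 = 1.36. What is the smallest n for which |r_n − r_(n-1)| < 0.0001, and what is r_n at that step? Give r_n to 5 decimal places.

f(0.88) = -1.4784083, f(1.36) = 1.6988229
r_2 = 1.3600000 − 1.6988229·(0.4800000)/(3.1772311) = 1.1033504;  |Δ| = 0.2566496
f(1.1033504) = -0.2742280
r_3 = 1.1033504 − (-0.2742280)·(-0.2566496)/(-1.9730509) = 1.1390213;  |Δ| = 0.0356709
f(1.1390213) = -0.0420279
r_4 = 1.1390213 − (-0.0420279)·(0.0356709)/(0.2322000) = 1.1454777;  |Δ| = 0.0064564
f(1.1454777) = 0.0013166
r_5 = 1.1454777 − 0.0013166·(0.0064564)/(0.0433445) = 1.1452816;  |Δ| = 0.0001961
f(1.1452816) = -0.0000061
r_6 = 1.1452816 − (-0.0000061)·(-0.0001961)/(-0.0013226) = 1.1452825;  |Δ| = 0.0000009
|r_6 − r_5| = 0.0000009 < 0.0001

n = 6, r_n = 1.14528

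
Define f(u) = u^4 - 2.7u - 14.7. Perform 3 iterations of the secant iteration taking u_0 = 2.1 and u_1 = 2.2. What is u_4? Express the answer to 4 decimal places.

f(2.1) = -0.921900, f(2.2) = 2.785600
u_2 = 2.200000 − 2.785600·(2.200000 − 2.100000) / (2.785600 − (-0.921900)) = 2.200000 − (0.278560)/(3.707500) = 2.124866
f(2.124866) = -0.051419
u_3 = 2.124866 − (-0.051419)·(2.124866 − 2.200000) / (-0.051419 − 2.785600) = 2.124866 − (0.003863)/(-2.837019) = 2.126228
f(2.126228) = -0.002787
u_4 = 2.126228 − (-0.002787)·(2.126228 − 2.124866) / (-0.002787 − (-0.051419)) = 2.126228 − (-0.000004)/(0.048631) = 2.126306

2.1263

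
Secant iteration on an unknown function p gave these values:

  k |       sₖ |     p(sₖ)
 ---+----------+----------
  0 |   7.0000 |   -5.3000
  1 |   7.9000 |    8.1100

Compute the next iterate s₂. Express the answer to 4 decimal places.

s₂ = 7.9000 − 8.1100·(7.9000 − 7.0000) / (8.1100 − (-5.3000))
   = 7.9000 − (7.299000)/(13.410000) = 7.355705

7.3557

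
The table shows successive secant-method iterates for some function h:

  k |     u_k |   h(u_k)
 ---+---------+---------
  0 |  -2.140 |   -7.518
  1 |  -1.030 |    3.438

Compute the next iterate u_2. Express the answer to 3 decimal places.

u_2 = -1.030 − 3.438·(-1.030 − (-2.140)) / (3.438 − (-7.518))
   = -1.030 − (3.81618)/(10.95600) = -1.37832

-1.378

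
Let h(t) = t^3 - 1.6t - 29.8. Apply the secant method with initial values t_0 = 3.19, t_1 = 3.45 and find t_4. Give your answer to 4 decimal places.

3.2722

h(3.19) = -2.442241, h(3.45) = 5.743625
t_2 = 3.450000 − 5.743625·(3.450000 − 3.190000) / (5.743625 − (-2.442241)) = 3.450000 − (1.493343)/(8.185866) = 3.267571
h(3.267571) = -0.140204
t_3 = 3.267571 − (-0.140204)·(3.267571 − 3.450000) / (-0.140204 − 5.743625) = 3.267571 − (0.025577)/(-5.883829) = 3.271918
h(3.271918) = -0.007733
t_4 = 3.271918 − (-0.007733)·(3.271918 − 3.267571) / (-0.007733 − (-0.140204)) = 3.271918 − (-0.000034)/(0.132470) = 3.272171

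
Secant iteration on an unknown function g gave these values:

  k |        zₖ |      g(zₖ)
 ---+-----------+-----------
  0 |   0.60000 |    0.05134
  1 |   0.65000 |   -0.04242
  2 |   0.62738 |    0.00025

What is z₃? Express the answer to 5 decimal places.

0.62751

z₃ = 0.62738 − 0.00025·(0.62738 − 0.65000) / (0.00025 − (-0.04242))
   = 0.62738 − (-0.0000057)/(0.0426700) = 0.6275125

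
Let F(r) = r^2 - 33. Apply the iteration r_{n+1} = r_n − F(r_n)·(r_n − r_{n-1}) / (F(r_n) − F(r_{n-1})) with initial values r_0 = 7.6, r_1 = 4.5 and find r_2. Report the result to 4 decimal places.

5.5537

F(7.6) = 24.760000, F(4.5) = -12.750000
r_2 = 4.500000 − (-12.750000)·(4.500000 − 7.600000) / (-12.750000 − 24.760000) = 4.500000 − (39.525000)/(-37.510000) = 5.553719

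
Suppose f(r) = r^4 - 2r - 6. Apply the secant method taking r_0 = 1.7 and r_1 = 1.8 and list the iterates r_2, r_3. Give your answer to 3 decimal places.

f(1.7) = -1.04790, f(1.8) = 0.89760
r_2 = 1.80000 − 0.89760·(1.80000 − 1.70000) / (0.89760 − (-1.04790)) = 1.80000 − (0.08976)/(1.94550) = 1.75386
f(1.75386) = -0.04574
r_3 = 1.75386 − (-0.04574)·(1.75386 − 1.80000) / (-0.04574 − 0.89760) = 1.75386 − (0.00211)/(-0.94334) = 1.75610

1.754, 1.756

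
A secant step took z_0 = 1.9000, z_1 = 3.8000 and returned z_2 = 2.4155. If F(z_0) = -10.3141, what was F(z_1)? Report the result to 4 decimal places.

27.7010

The secant line through (1.9000, -10.3141) and (3.8000, F(z_1)) crosses zero at z_2 = 2.4155.
So (1.9000, -10.3141), (3.8000, F(z_1)), (2.4155, 0) are collinear:
F(z_1) = -10.3141 · (3.8000 − 2.4155) / (1.9000 − 2.4155) = -10.3141 · (1.384500)/(-0.515500) = 27.701012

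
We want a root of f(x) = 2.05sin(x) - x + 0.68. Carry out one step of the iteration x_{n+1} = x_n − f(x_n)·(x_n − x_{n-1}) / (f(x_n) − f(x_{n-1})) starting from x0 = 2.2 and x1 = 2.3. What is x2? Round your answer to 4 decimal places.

2.2601

f(2.2) = 0.137418, f(2.3) = -0.091304
x2 = 2.300000 − (-0.091304)·(2.300000 − 2.200000) / (-0.091304 − 0.137418) = 2.300000 − (-0.009130)/(-0.228722) = 2.260081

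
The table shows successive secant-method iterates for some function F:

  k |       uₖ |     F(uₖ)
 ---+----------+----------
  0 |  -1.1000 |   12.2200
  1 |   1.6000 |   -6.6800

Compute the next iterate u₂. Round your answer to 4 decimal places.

u₂ = 1.6000 − (-6.6800)·(1.6000 − (-1.1000)) / (-6.6800 − 12.2200)
   = 1.6000 − (-18.036000)/(-18.900000) = 0.645714

0.6457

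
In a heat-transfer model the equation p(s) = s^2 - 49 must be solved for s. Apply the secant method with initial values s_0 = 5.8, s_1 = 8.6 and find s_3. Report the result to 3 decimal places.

6.986

p(5.8) = -15.36000, p(8.6) = 24.96000
s_2 = 8.60000 − 24.96000·(8.60000 − 5.80000) / (24.96000 − (-15.36000)) = 8.60000 − (69.88800)/(40.32000) = 6.86667
p(6.86667) = -1.84889
s_3 = 6.86667 − (-1.84889)·(6.86667 − 8.60000) / (-1.84889 − 24.96000) = 6.86667 − (3.20474)/(-26.80889) = 6.98621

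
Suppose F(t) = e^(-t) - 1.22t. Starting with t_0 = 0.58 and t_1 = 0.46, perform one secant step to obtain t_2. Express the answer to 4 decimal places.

0.4986

F(0.58) = -0.147702, F(0.46) = 0.070084
t_2 = 0.460000 − 0.070084·(0.460000 − 0.580000) / (0.070084 − (-0.147702)) = 0.460000 − (-0.008410)/(0.217785) = 0.498616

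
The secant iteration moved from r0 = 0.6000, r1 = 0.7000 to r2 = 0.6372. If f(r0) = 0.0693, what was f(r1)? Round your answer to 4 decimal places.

-0.1170

The secant line through (0.6000, 0.0693) and (0.7000, f(r1)) crosses zero at r2 = 0.6372.
So (0.6000, 0.0693), (0.7000, f(r1)), (0.6372, 0) are collinear:
f(r1) = 0.0693 · (0.7000 − 0.6372) / (0.6000 − 0.6372) = 0.0693 · (0.062800)/(-0.037200) = -0.116990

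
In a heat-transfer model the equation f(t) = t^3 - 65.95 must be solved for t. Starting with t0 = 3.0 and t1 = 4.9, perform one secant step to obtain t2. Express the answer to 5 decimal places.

f(3.0) = -38.9500000, f(4.9) = 51.6990000
t2 = 4.9000000 − 51.6990000·(4.9000000 − 3.0000000) / (51.6990000 − (-38.9500000)) = 4.9000000 − (98.2281000)/(90.6490000) = 3.8163907

3.81639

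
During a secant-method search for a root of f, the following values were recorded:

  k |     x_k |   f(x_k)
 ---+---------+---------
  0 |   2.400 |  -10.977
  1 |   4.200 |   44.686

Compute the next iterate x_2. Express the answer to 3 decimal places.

x_2 = 4.200 − 44.686·(4.200 − 2.400) / (44.686 − (-10.977))
   = 4.200 − (80.43480)/(55.66300) = 2.75497

2.755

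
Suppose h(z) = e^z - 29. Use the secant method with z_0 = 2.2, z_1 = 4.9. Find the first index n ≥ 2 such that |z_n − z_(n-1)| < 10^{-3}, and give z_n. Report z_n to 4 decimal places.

h(2.2) = -19.974987, h(4.9) = 105.289780
z_2 = 4.900000 − 105.289780·(2.700000)/(125.264766) = 2.630548;  |Δ| = 2.269452
h(2.630548) = -15.118629
z_3 = 2.630548 − (-15.118629)·(-2.269452)/(-120.408408) = 2.915503;  |Δ| = 0.284955
h(2.915503) = -10.541906
z_4 = 2.915503 − (-10.541906)·(0.284955)/(4.576723) = 3.571862;  |Δ| = 0.656359
h(3.571862) = 6.582771
z_5 = 3.571862 − 6.582771·(0.656359)/(17.124676) = 3.319556;  |Δ| = 0.252306
h(3.319556) = -1.351939
z_6 = 3.319556 − (-1.351939)·(-0.252306)/(-7.934710) = 3.362544;  |Δ| = 0.042989
h(3.362544) = -0.137470
z_7 = 3.362544 − (-0.137470)·(0.042989)/(1.214469) = 3.367410;  |Δ| = 0.004866
h(3.367410) = 0.003318
z_8 = 3.367410 − 0.003318·(0.004866)/(0.140788) = 3.367296;  |Δ| = 0.000115
|z_8 − z_7| = 0.000115 < 10^{-3}

n = 8, z_n = 3.3673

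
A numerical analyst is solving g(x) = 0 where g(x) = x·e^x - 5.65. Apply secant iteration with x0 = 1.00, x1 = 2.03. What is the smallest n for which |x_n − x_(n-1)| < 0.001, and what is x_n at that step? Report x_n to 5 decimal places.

n = 6, x_n = 1.39719

g(1.00) = -2.9317182, g(2.03) = 9.8065953
x2 = 2.0300000 − 9.8065953·(1.0300000)/(12.7383135) = 1.2370541;  |Δ| = 0.7929459
g(1.2370541) = -1.3877936
x3 = 1.2370541 − (-1.3877936)·(-0.7929459)/(-11.1943889) = 1.3353574;  |Δ| = 0.0983033
g(1.3353574) = -0.5738333
x4 = 1.3353574 − (-0.5738333)·(0.0983033)/(0.8139602) = 1.4046602;  |Δ| = 0.0693028
g(1.4046602) = 0.0727851
x5 = 1.4046602 − 0.0727851·(0.0693028)/(0.6466184) = 1.3968593;  |Δ| = 0.0078009
g(1.3968593) = -0.0032192
x6 = 1.3968593 − (-0.0032192)·(-0.0078009)/(-0.0760042) = 1.3971897;  |Δ| = 0.0003304
|x6 − x5| = 0.0003304 < 0.001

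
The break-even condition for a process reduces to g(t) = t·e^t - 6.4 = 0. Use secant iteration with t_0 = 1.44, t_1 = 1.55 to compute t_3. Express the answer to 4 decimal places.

1.4705

g(1.44) = -0.322198, g(1.55) = 0.902779
t_2 = 1.550000 − 0.902779·(1.550000 − 1.440000) / (0.902779 − (-0.322198)) = 1.550000 − (0.099306)/(1.224977) = 1.468933
g(1.468933) = -0.018082
t_3 = 1.468933 − (-0.018082)·(1.468933 − 1.550000) / (-0.018082 − 0.902779) = 1.468933 − (0.001466)/(-0.920861) = 1.470524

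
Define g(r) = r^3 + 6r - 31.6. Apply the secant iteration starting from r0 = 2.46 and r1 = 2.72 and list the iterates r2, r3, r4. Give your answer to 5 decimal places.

g(2.46) = -1.9530640, g(2.72) = 4.8436480
r2 = 2.7200000 − 4.8436480·(2.7200000 − 2.4600000) / (4.8436480 − (-1.9530640)) = 2.7200000 − (1.2593485)/(6.7967120) = 2.5347121
g(2.5347121) = -0.1067967
r3 = 2.5347121 − (-0.1067967)·(2.5347121 − 2.7200000) / (-0.1067967 − 4.8436480) = 2.5347121 − (0.0197881)/(-4.9504447) = 2.5387093
g(2.5387093) = -0.0056476
r4 = 2.5387093 − (-0.0056476)·(2.5387093 − 2.5347121) / (-0.0056476 − (-0.1067967)) = 2.5387093 − (-0.0000226)/(0.1011491) = 2.5389325

2.53471, 2.53871, 2.53893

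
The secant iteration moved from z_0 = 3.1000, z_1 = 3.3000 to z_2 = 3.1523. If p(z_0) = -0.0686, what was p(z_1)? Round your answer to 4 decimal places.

The secant line through (3.1000, -0.0686) and (3.3000, p(z_1)) crosses zero at z_2 = 3.1523.
So (3.1000, -0.0686), (3.3000, p(z_1)), (3.1523, 0) are collinear:
p(z_1) = -0.0686 · (3.3000 − 3.1523) / (3.1000 − 3.1523) = -0.0686 · (0.147700)/(-0.052300) = 0.193733

0.1937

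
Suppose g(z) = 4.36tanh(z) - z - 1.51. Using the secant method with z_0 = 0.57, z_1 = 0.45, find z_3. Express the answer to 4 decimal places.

g(0.57) = 0.166966, g(0.45) = -0.120520
z_2 = 0.450000 − (-0.120520)·(0.450000 − 0.570000) / (-0.120520 − 0.166966) = 0.450000 − (0.014462)/(-0.287487) = 0.500306
g(0.500306) = 0.005575
z_3 = 0.500306 − 0.005575·(0.500306 − 0.450000) / (0.005575 − (-0.120520)) = 0.500306 − (0.000280)/(0.126095) = 0.498082

0.4981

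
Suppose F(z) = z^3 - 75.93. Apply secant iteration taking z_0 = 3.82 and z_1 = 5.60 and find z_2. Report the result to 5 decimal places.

4.11976

F(3.82) = -20.1870320, F(5.60) = 99.6860000
z_2 = 5.6000000 − 99.6860000·(5.6000000 − 3.8200000) / (99.6860000 − (-20.1870320)) = 5.6000000 − (177.4410800)/(119.8730320) = 4.1197581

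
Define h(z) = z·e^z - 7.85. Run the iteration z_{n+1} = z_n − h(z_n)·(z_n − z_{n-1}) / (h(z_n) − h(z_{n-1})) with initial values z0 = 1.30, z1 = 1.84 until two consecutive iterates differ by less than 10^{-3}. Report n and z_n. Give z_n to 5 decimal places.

h(1.30) = -3.0799143, h(1.84) = 3.7356304
z2 = 1.8400000 − 3.7356304·(0.5400000)/(6.8155447) = 1.5440236;  |Δ| = 0.2959764
h(1.5440236) = -0.6187253
z3 = 1.5440236 − (-0.6187253)·(-0.2959764)/(-4.3543557) = 1.5860799;  |Δ| = 0.0420563
h(1.5860799) = -0.1026923
z4 = 1.5860799 − (-0.1026923)·(0.0420563)/(0.5160330) = 1.5944492;  |Δ| = 0.0083693
h(1.5944492) = 0.0036439
z5 = 1.5944492 − 0.0036439·(0.0083693)/(0.1063361) = 1.5941624;  |Δ| = 0.0002868
|z5 − z4| = 0.0002868 < 10^{-3}

n = 5, z_n = 1.59416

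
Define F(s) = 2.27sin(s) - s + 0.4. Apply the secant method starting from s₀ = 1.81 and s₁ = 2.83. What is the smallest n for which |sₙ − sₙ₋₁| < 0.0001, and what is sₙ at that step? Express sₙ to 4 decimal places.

n = 6, sₙ = 2.2150

F(1.81) = 0.795366, F(2.83) = -1.734075
s₂ = 2.830000 − (-1.734075)·(1.020000)/(-2.529441) = 2.130732;  |Δ| = 0.699268
F(2.130732) = 0.192614
s₃ = 2.130732 − 0.192614·(-0.699268)/(1.926689) = 2.200639;  |Δ| = 0.069907
F(2.200639) = 0.033793
s₄ = 2.200639 − 0.033793·(0.069907)/(-0.158820) = 2.215514;  |Δ| = 0.014875
F(2.215514) = -0.001172
s₅ = 2.215514 − (-0.001172)·(0.014875)/(-0.034965) = 2.215015;  |Δ| = 0.000498
F(2.215015) = 0.000007
s₆ = 2.215015 − 0.000007·(-0.000498)/(0.001178) = 2.215018;  |Δ| = 0.000003
|s₆ − s₅| = 0.000003 < 0.0001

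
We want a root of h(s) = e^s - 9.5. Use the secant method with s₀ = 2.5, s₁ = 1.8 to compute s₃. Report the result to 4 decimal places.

h(2.5) = 2.682494, h(1.8) = -3.450353
s₂ = 1.800000 − (-3.450353)·(1.800000 − 2.500000) / (-3.450353 − 2.682494) = 1.800000 − (2.415247)/(-6.132846) = 2.193821
h(2.193821) = -0.530576
s₃ = 2.193821 − (-0.530576)·(2.193821 − 1.800000) / (-0.530576 − (-3.450353)) = 2.193821 − (-0.208952)/(2.919777) = 2.265386

2.2654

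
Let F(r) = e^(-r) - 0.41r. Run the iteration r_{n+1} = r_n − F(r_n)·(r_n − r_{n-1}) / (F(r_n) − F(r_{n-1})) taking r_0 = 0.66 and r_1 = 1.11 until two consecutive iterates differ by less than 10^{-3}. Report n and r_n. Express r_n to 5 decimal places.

n = 4, r_n = 0.94654

F(0.66) = 0.2462513, F(1.11) = -0.1255410
r_2 = 1.1100000 − (-0.1255410)·(0.4500000)/(-0.3717924) = 0.9580510;  |Δ| = 0.1519490
F(0.9580510) = -0.0091611
r_3 = 0.9580510 − (-0.0091611)·(-0.1519490)/(0.1163800) = 0.9460901;  |Δ| = 0.0119609
F(0.9460901) = 0.0003592
r_4 = 0.9460901 − 0.0003592·(-0.0119609)/(0.0095202) = 0.9465413;  |Δ| = 0.0004512
|r_4 − r_3| = 0.0004512 < 10^{-3}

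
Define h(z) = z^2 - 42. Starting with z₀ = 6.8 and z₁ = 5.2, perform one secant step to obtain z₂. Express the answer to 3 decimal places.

6.447

h(6.8) = 4.24000, h(5.2) = -14.96000
z₂ = 5.20000 − (-14.96000)·(5.20000 − 6.80000) / (-14.96000 − 4.24000) = 5.20000 − (23.93600)/(-19.20000) = 6.44667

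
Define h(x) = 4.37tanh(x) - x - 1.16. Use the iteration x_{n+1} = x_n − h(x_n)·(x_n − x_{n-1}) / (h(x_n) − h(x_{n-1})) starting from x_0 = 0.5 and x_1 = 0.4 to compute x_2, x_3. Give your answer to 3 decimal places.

h(0.5) = 0.35945, h(0.4) = 0.10038
x_2 = 0.40000 − 0.10038·(0.40000 − 0.50000) / (0.10038 − 0.35945) = 0.40000 − (-0.01004)/(-0.25908) = 0.36126
h(0.36126) = -0.00784
x_3 = 0.36126 − (-0.00784)·(0.36126 − 0.40000) / (-0.00784 − 0.10038) = 0.36126 − (0.00030)/(-0.10822) = 0.36406

0.361, 0.364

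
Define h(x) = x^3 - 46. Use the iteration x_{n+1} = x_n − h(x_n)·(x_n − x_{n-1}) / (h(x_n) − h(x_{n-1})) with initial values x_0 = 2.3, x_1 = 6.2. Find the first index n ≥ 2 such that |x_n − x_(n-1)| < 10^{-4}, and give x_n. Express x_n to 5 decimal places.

h(2.3) = -33.8330000, h(6.2) = 192.3280000
x_2 = 6.2000000 − 192.3280000·(3.9000000)/(226.1610000) = 2.8834282;  |Δ| = 3.3165718
h(2.8834282) = -22.0267224
x_3 = 2.8834282 − (-22.0267224)·(-3.3165718)/(-214.3547224) = 3.2242334;  |Δ| = 0.3408052
h(3.2242334) = -12.4818983
x_4 = 3.2242334 − (-12.4818983)·(0.3408052)/(9.5448241) = 3.6699091;  |Δ| = 0.4456757
h(3.6699091) = 3.4271892
x_5 = 3.6699091 − 3.4271892·(0.4456757)/(15.9090876) = 3.5739001;  |Δ| = 0.0960090
h(3.5739001) = -0.3514241
x_6 = 3.5739001 − (-0.3514241)·(-0.0960090)/(-3.7786134) = 3.5828293;  |Δ| = 0.0089292
h(3.5828293) = -0.0084183
x_7 = 3.5828293 − (-0.0084183)·(0.0089292)/(0.3430059) = 3.5830484;  |Δ| = 0.0002191
h(3.5830484) = 0.0000215
x_8 = 3.5830484 − 0.0000215·(0.0002191)/(0.0084398) = 3.5830479;  |Δ| = 0.0000006
|x_8 − x_7| = 0.0000006 < 10^{-4}

n = 8, x_n = 3.58305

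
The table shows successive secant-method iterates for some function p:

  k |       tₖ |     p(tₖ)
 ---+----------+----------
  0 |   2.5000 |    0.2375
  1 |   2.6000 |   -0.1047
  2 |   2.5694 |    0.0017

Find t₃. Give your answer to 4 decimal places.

2.5699

t₃ = 2.5694 − 0.0017·(2.5694 − 2.6000) / (0.0017 − (-0.1047))
   = 2.5694 − (-0.000052)/(0.106400) = 2.569889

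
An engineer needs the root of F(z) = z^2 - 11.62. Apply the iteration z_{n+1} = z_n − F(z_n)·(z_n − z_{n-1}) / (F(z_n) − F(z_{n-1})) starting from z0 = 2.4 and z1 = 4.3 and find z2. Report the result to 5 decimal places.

F(2.4) = -5.8600000, F(4.3) = 6.8700000
z2 = 4.3000000 − 6.8700000·(4.3000000 − 2.4000000) / (6.8700000 − (-5.8600000)) = 4.3000000 − (13.0530000)/(12.7300000) = 3.2746269

3.27463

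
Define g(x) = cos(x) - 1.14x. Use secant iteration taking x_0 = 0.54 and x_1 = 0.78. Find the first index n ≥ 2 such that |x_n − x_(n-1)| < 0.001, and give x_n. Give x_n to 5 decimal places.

g(0.54) = 0.2421087, g(0.78) = -0.1782865
x_2 = 0.7800000 − (-0.1782865)·(0.2400000)/(-0.4203951) = 0.6782178;  |Δ| = 0.1017822
g(0.6782178) = 0.0055239
x_3 = 0.6782178 − 0.0055239·(-0.1017822)/(0.1838103) = 0.6812765;  |Δ| = 0.0030588
g(0.6812765) = 0.0001142
x_4 = 0.6812765 − 0.0001142·(0.0030588)/(-0.0054097) = 0.6813411;  |Δ| = 0.0000645
|x_4 − x_3| = 0.0000645 < 0.001

n = 4, x_n = 0.68134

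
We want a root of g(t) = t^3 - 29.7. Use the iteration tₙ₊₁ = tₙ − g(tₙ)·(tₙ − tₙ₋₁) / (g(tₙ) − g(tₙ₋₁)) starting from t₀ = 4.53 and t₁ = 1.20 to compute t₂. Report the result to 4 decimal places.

g(4.53) = 63.259677, g(1.20) = -27.972000
t₂ = 1.200000 − (-27.972000)·(1.200000 − 4.530000) / (-27.972000 − 63.259677) = 1.200000 − (93.146760)/(-91.231677) = 2.220991

2.2210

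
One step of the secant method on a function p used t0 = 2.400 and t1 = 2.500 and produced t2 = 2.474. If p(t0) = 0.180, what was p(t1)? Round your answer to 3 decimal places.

-0.063

The secant line through (2.400, 0.180) and (2.500, p(t1)) crosses zero at t2 = 2.474.
So (2.400, 0.180), (2.500, p(t1)), (2.474, 0) are collinear:
p(t1) = 0.180 · (2.500 − 2.474) / (2.400 − 2.474) = 0.180 · (0.02600)/(-0.07400) = -0.06324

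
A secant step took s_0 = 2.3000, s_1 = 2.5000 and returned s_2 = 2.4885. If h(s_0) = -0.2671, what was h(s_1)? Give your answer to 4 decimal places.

The secant line through (2.3000, -0.2671) and (2.5000, h(s_1)) crosses zero at s_2 = 2.4885.
So (2.3000, -0.2671), (2.5000, h(s_1)), (2.4885, 0) are collinear:
h(s_1) = -0.2671 · (2.5000 − 2.4885) / (2.3000 − 2.4885) = -0.2671 · (0.011500)/(-0.188500) = 0.016295

0.0163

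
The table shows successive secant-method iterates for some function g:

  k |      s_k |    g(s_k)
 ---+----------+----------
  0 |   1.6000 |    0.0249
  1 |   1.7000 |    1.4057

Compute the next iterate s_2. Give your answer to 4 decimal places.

s_2 = 1.7000 − 1.4057·(1.7000 − 1.6000) / (1.4057 − 0.0249)
   = 1.7000 − (0.140570)/(1.380800) = 1.598197

1.5982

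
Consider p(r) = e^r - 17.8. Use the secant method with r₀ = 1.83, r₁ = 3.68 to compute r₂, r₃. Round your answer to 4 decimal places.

2.4704, 2.7301

p(1.83) = -11.566113, p(3.68) = 21.846394
r₂ = 3.680000 − 21.846394·(3.680000 − 1.830000) / (21.846394 − (-11.566113)) = 3.680000 − (40.415829)/(33.412507) = 2.470398
p(2.470398) = -5.972844
r₃ = 2.470398 − (-5.972844)·(2.470398 − 3.680000) / (-5.972844 − 21.846394) = 2.470398 − (7.224763)/(-27.819239) = 2.730102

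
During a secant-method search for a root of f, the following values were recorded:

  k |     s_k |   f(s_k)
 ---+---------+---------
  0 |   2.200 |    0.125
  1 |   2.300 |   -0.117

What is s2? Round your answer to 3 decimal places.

s2 = 2.300 − (-0.117)·(2.300 − 2.200) / (-0.117 − 0.125)
   = 2.300 − (-0.01170)/(-0.24200) = 2.25165

2.252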